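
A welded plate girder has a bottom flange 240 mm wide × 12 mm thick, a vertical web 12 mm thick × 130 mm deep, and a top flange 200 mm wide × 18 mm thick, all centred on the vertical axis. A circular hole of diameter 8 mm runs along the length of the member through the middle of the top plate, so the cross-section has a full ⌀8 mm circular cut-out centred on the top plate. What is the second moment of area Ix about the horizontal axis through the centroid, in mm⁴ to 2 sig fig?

Ix ≈ 3.6 × 10⁷ mm⁴

Split into non-overlapping primitives; take the origin at the lower-left of the bounding box.
Bottom plate: 240 × 12, A = 2 880 mm², y = 6 mm, Ī = 34 560 mm⁴.
Web plate: 12 × 130, A = 1 560 mm², y = 77 mm, Ī = 2 197 000 mm⁴.
Top plate: 200 × 18, A = 3 600 mm², y = 151 mm, Ī = 97 200 mm⁴.
Hole (subtracted): ⌀8, A = 50.27 mm², y = 151 mm, Ī = 201.1 mm⁴.
Centroid: ȳ = ΣA·y / ΣA = 84.28 mm.
Transfer each piece to the horizontal axis through the centroid using Ī + A·d² with d = y − 84.28:
  bottom plate: d = -78.28 mm → contributes +17 684 484 mm⁴
  web plate: d = -7.284 mm → contributes +2 279 777 mm⁴
  top plate: d = 66.72 mm → contributes +16 120 701 mm⁴
  hole: d = 66.72 mm → contributes −223 931 mm⁴
Total I = 35 861 031 mm⁴.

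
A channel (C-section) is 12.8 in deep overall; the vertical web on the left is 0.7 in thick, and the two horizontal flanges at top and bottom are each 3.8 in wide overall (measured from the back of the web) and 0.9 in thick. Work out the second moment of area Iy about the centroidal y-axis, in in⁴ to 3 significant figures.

Break the section into simple shapes (no overlaps), measuring from the bottom-left corner of the bounding box.
Web: 0.7 × 12.8, A = 8.96 in², x = 0.35 in, Ī = 0.36587 in⁴.
Top flange (beyond web): 3.1 × 0.9, A = 2.79 in², x = 2.25 in, Ī = 2.2343 in⁴.
Bottom flange (beyond web): 3.1 × 0.9, A = 2.79 in², x = 2.25 in, Ī = 2.2343 in⁴.
Centroid: x̄ = ΣA·x / ΣA = 1.0792 in.
Transfer each piece to the centroidal y-axis using Ī + A·d² with d = x − 1.0792:
  web: d = -0.72916 in → contributes +5.1297 in⁴
  top flange (beyond web): d = 1.1708 in → contributes +6.059 in⁴
  bottom flange (beyond web): d = 1.1708 in → contributes +6.059 in⁴
Total I = 17.248 in⁴.

Iy ≈ 17.2 in⁴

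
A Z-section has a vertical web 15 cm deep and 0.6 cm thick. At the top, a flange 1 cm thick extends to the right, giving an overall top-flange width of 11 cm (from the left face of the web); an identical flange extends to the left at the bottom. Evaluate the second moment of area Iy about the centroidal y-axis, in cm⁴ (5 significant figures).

Break the section into simple shapes (no overlaps), measuring from the bottom-left corner of the bounding box.
Web: 0.6 × 15, A = 9 cm², x = 10.7 cm, Ī = 0.27 cm⁴.
Top flange (beyond web): 10.4 × 1, A = 10.4 cm², x = 16.2 cm, Ī = 93.73867 cm⁴.
Bottom flange (beyond web): 10.4 × 1, A = 10.4 cm², x = 5.2 cm, Ī = 93.73867 cm⁴.
Centroid: x̄ = ΣA·x / ΣA = 10.7 cm.
Transfer each piece to the centroidal y-axis using Ī + A·d² with d = x − 10.7:
  web: d = 0 cm → contributes +0.27 cm⁴
  top flange (beyond web): d = 5.5 cm → contributes +408.3387 cm⁴
  bottom flange (beyond web): d = -5.5 cm → contributes +408.3387 cm⁴
Total I = 816.9473 cm⁴.

Iy ≈ 816.95 cm⁴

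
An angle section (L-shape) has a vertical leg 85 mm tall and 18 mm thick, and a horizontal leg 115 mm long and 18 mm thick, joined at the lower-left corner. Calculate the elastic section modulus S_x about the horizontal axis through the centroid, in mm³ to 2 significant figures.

Split into non-overlapping primitives; take the origin at the lower-left of the bounding box.
Vertical leg: 18 × 85, A = 1 530 mm², y = 42.5 mm, Ī = 921 188 mm⁴.
Horizontal leg (remainder): 97 × 18, A = 1 746 mm², y = 9 mm, Ī = 47 142 mm⁴.
Centroid: ȳ = ΣA·y / ΣA = 24.65 mm.
Transfer each piece to the horizontal axis through the centroid using Ī + A·d² with d = y − 24.65:
  vertical leg: d = 17.85 mm → contributes +1 408 920 mm⁴
  horizontal leg (remainder): d = -15.65 mm → contributes +474 536 mm⁴
Total I = 1 883 457 mm⁴.
Extreme fibre distance c = 60.35 mm; S = I/c = 31 207 mm³.

S_x ≈ 3.1 × 10⁴ mm³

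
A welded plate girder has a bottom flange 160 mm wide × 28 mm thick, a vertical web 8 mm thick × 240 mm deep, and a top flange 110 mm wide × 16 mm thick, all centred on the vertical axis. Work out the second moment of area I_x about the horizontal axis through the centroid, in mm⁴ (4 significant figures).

I_x ≈ 1.016 × 10⁸ mm⁴

Treat the section as a set of non-overlapping primitives; coordinates are from the bounding-box lower-left.
Bottom plate: 160 × 28, A = 4 480 mm², y = 14 mm, Ī = 292 693 mm⁴.
Web plate: 8 × 240, A = 1 920 mm², y = 148 mm, Ī = 9 216 000 mm⁴.
Top plate: 110 × 16, A = 1 760 mm², y = 276 mm, Ī = 37546.7 mm⁴.
Centroid: ȳ = ΣA·y / ΣA = 102.039 mm.
Transfer each piece to the horizontal axis through the centroid using Ī + A·d² with d = y − 102.039:
  bottom plate: d = -88.0392 mm → contributes +35 016 741 mm⁴
  web plate: d = 45.9608 mm → contributes +13 271 796 mm⁴
  top plate: d = 173.961 mm → contributes +53 299 291 mm⁴
Total I = 101 587 827 mm⁴.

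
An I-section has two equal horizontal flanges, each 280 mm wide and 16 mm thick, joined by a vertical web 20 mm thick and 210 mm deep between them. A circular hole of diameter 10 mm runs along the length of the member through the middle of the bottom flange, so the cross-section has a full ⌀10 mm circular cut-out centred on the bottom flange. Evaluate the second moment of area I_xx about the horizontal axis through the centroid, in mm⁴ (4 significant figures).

I_xx ≈ 1.290 × 10⁸ mm⁴

Break the section into simple shapes (no overlaps), measuring from the bottom-left corner of the bounding box.
Bottom flange: 280 × 16, A = 4 480 mm², y = 8 mm, Ī = 95573.3 mm⁴.
Web: 20 × 210, A = 4 200 mm², y = 121 mm, Ī = 15 435 000 mm⁴.
Top flange: 280 × 16, A = 4 480 mm², y = 234 mm, Ī = 95573.3 mm⁴.
Hole (subtracted): ⌀10, A = 78.5398 mm², y = 8 mm, Ī = 490.874 mm⁴.
Centroid: ȳ = ΣA·y / ΣA = 121.678 mm.
Transfer each piece to the horizontal axis through the centroid using Ī + A·d² with d = y − 121.678:
  bottom flange: d = -113.678 mm → contributes +57 989 663 mm⁴
  web: d = -0.678441 mm → contributes +15 436 933 mm⁴
  top flange: d = 112.322 mm → contributes +56 615 847 mm⁴
  hole: d = -113.678 mm → contributes −1 015 444 mm⁴
Total I = 129 027 000 mm⁴.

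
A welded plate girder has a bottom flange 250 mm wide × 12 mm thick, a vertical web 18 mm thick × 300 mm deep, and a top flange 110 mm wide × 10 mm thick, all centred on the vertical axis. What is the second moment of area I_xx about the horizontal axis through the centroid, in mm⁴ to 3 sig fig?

Break the section into simple shapes (no overlaps), measuring from the bottom-left corner of the bounding box.
Bottom plate: 250 × 12, A = 3 000 mm², y = 6 mm, Ī = 36 000 mm⁴.
Web plate: 18 × 300, A = 5 400 mm², y = 162 mm, Ī = 40 500 000 mm⁴.
Top plate: 110 × 10, A = 1 100 mm², y = 317 mm, Ī = 9166.7 mm⁴.
Centroid: ȳ = ΣA·y / ΣA = 130.68 mm.
Transfer each piece to the horizontal axis through the centroid using Ī + A·d² with d = y − 130.68:
  bottom plate: d = -124.68 mm → contributes +46 674 457 mm⁴
  web plate: d = 31.316 mm → contributes +45 795 665 mm⁴
  top plate: d = 186.32 mm → contributes +38 194 097 mm⁴
Total I = 130 664 219 mm⁴.

I_xx ≈ 1.31 × 10⁸ mm⁴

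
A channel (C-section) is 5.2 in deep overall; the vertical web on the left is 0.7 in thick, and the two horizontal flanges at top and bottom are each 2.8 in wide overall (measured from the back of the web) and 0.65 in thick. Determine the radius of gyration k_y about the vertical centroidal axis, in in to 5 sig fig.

k_y ≈ 0.81292 in

Split into non-overlapping primitives; take the origin at the lower-left of the bounding box.
Web: 0.7 × 5.2, A = 3.64 in², x = 0.35 in, Ī = 0.1486333 in⁴.
Top flange (beyond web): 2.1 × 0.65, A = 1.365 in², x = 1.75 in, Ī = 0.5016375 in⁴.
Bottom flange (beyond web): 2.1 × 0.65, A = 1.365 in², x = 1.75 in, Ī = 0.5016375 in⁴.
Centroid: x̄ = ΣA·x / ΣA = 0.95 in.
Transfer each piece to the vertical centroidal axis using Ī + A·d² with d = x − 0.95:
  web: d = -0.6 in → contributes +1.459033 in⁴
  top flange (beyond web): d = 0.8 in → contributes +1.375238 in⁴
  bottom flange (beyond web): d = 0.8 in → contributes +1.375238 in⁴
Total I = 4.209508 in⁴.
Radius of gyration: k = √(I/A) = √(4.209508 / 6.37) = 0.8129166 in.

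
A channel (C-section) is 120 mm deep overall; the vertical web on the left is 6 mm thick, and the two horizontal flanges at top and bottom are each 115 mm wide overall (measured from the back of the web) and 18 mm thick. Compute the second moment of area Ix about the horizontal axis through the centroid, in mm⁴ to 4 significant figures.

Ix ≈ 1.118 × 10⁷ mm⁴

Treat the section as a set of non-overlapping primitives; coordinates are from the bounding-box lower-left.
Web: 6 × 120, A = 720 mm², y = 60 mm, Ī = 864 000 mm⁴.
Top flange (beyond web): 109 × 18, A = 1 962 mm², y = 111 mm, Ī = 52 974 mm⁴.
Bottom flange (beyond web): 109 × 18, A = 1 962 mm², y = 9 mm, Ī = 52 974 mm⁴.
By symmetry the centroid is at mid-height, ȳ = 60 mm.
Transfer each piece to the horizontal axis through the centroid using Ī + A·d² with d = y − 60:
  web: d = 0 mm → contributes +864 000 mm⁴
  top flange (beyond web): d = 51 mm → contributes +5 156 136 mm⁴
  bottom flange (beyond web): d = -51 mm → contributes +5 156 136 mm⁴
Total I = 11 176 272 mm⁴.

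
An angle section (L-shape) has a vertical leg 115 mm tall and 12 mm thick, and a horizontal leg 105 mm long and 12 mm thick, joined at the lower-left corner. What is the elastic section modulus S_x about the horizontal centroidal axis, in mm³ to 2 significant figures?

S_x ≈ 3.9 × 10⁴ mm³

Break the section into simple shapes (no overlaps), measuring from the bottom-left corner of the bounding box.
Vertical leg: 12 × 115, A = 1 380 mm², y = 57.5 mm, Ī = 1 520 875 mm⁴.
Horizontal leg (remainder): 93 × 12, A = 1 116 mm², y = 6 mm, Ī = 13 392 mm⁴.
Centroid: ȳ = ΣA·y / ΣA = 34.47 mm.
Transfer each piece to the horizontal centroidal axis using Ī + A·d² with d = y − 34.47:
  vertical leg: d = 23.03 mm → contributes +2 252 575 mm⁴
  horizontal leg (remainder): d = -28.47 mm → contributes +918 182 mm⁴
Total I = 3 170 756 mm⁴.
Extreme fibre distance c = 80.53 mm; S = I/c = 39 375 mm³.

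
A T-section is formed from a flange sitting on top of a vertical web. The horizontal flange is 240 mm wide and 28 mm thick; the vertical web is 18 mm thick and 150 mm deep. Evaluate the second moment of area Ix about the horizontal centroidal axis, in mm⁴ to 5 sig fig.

Ix ≈ 2.0758 × 10⁷ mm⁴

Split into non-overlapping primitives; take the origin at the lower-left of the bounding box.
Flange: 240 × 28, A = 6 720 mm², y = 164 mm, Ī = 439 040 mm⁴.
Web: 18 × 150, A = 2 700 mm², y = 75 mm, Ī = 5 062 500 mm⁴.
Centroid: ȳ = ΣA·y / ΣA = 138.4904 mm.
Transfer each piece to the horizontal centroidal axis using Ī + A·d² with d = y − 138.4904:
  flange: d = 25.50955 mm → contributes +4 811 995 mm⁴
  web: d = -63.49045 mm → contributes +15 946 299 mm⁴
Total I = 20 758 294 mm⁴.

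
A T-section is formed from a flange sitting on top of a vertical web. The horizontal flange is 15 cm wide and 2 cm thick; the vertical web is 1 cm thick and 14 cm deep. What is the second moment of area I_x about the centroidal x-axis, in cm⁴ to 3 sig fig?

I_x ≈ 850 cm⁴

Break the section into simple shapes (no overlaps), measuring from the bottom-left corner of the bounding box.
Flange: 15 × 2, A = 30 cm², y = 15 cm, Ī = 10 cm⁴.
Web: 1 × 14, A = 14 cm², y = 7 cm, Ī = 228.67 cm⁴.
Centroid: ȳ = ΣA·y / ΣA = 12.455 cm.
Transfer each piece to the centroidal x-axis using Ī + A·d² with d = y − 12.455:
  flange: d = 2.5455 cm → contributes +204.38 cm⁴
  web: d = -5.4545 cm → contributes +645.2 cm⁴
Total I = 849.58 cm⁴.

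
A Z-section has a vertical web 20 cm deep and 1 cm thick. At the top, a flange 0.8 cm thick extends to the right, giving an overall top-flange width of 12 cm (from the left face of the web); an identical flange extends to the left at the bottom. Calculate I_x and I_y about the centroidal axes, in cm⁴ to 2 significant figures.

I_x ≈ 2300 cm⁴, I_y ≈ 810 cm⁴

Split into non-overlapping primitives; take the origin at the lower-left of the bounding box.
Web: 1 × 20, A = 20 cm², y = 10 cm, Ī = 666.7 cm⁴.
Top flange (beyond web): 11 × 0.8, A = 8.8 cm², y = 19.6 cm, Ī = 0.4693 cm⁴.
Bottom flange (beyond web): 11 × 0.8, A = 8.8 cm², y = 0.4 cm, Ī = 0.4693 cm⁴.
Centroid: ȳ = ΣA·y / ΣA = 10 cm.
Transfer each piece to the centroidal x-axis using Ī + A·d² with d = y − 10:
  web: d = 0 cm → contributes +666.7 cm⁴
  top flange (beyond web): d = 9.6 cm → contributes +811.5 cm⁴
  bottom flange (beyond web): d = -9.6 cm → contributes +811.5 cm⁴
Total I = 2 290 cm⁴.
For the y-axis: x̄ = 11.5 cm.
Repeating about the centroidal y-axis gives I_y = 812.7 cm⁴.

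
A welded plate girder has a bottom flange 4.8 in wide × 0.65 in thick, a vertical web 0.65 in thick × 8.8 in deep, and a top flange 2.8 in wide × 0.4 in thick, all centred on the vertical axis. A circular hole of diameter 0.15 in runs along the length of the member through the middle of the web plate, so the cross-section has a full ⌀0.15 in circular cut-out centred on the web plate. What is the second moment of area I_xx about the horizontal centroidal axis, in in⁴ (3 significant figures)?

I_xx ≈ 121 in⁴

Split into non-overlapping primitives; take the origin at the lower-left of the bounding box.
Bottom plate: 4.8 × 0.65, A = 3.12 in², y = 0.325 in, Ī = 0.10985 in⁴.
Web plate: 0.65 × 8.8, A = 5.72 in², y = 5.05 in, Ī = 36.913 in⁴.
Top plate: 2.8 × 0.4, A = 1.12 in², y = 9.65 in, Ī = 0.014933 in⁴.
Hole (subtracted): ⌀0.15, A = 0.017671 in², y = 5.05 in, Ī = 0.00002485 in⁴.
Centroid: ȳ = ΣA·y / ΣA = 4.0854 in.
Transfer each piece to the horizontal centroidal axis using Ī + A·d² with d = y − 4.0854:
  bottom plate: d = -3.7604 in → contributes +44.229 in⁴
  web plate: d = 0.96456 in → contributes +42.235 in⁴
  top plate: d = 5.5646 in → contributes +34.695 in⁴
  hole: d = 0.96456 in → contributes −0.016466 in⁴
Total I = 121.14 in⁴.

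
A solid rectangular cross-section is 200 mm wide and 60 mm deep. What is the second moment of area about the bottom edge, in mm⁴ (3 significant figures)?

I_base ≈ 1.44 × 10⁷ mm⁴

The section: 200 × 60, A = 12 000 mm², y = 30 mm, Ī = 3 600 000 mm⁴.
Transfer it to the base of the section using Ī + A·d² with d = y − 0:
  the section: d = 30 mm → contributes +14 400 000 mm⁴
Total I = 14 400 000 mm⁴.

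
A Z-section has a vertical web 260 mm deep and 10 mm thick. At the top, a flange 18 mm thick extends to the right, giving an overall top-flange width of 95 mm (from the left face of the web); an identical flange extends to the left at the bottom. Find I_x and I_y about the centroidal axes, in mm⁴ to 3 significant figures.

Decompose the section into non-overlapping parts with the origin at the bottom-left of its bounding rectangle.
Web: 10 × 260, A = 2 600 mm², y = 130 mm, Ī = 14 646 667 mm⁴.
Top flange (beyond web): 85 × 18, A = 1 530 mm², y = 251 mm, Ī = 41 310 mm⁴.
Bottom flange (beyond web): 85 × 18, A = 1 530 mm², y = 9 mm, Ī = 41 310 mm⁴.
Centroid: ȳ = ΣA·y / ΣA = 130 mm.
Transfer each piece to the centroidal x-axis using Ī + A·d² with d = y − 130:
  web: d = 0 mm → contributes +14 646 667 mm⁴
  top flange (beyond web): d = 121 mm → contributes +22 442 040 mm⁴
  bottom flange (beyond web): d = -121 mm → contributes +22 442 040 mm⁴
Total I = 59 530 747 mm⁴.
For the y-axis: x̄ = 90 mm.
Repeating about the centroidal y-axis gives I_y = 8 768 167 mm⁴.

I_x ≈ 5.95 × 10⁷ mm⁴, I_y ≈ 8.77 × 10⁶ mm⁴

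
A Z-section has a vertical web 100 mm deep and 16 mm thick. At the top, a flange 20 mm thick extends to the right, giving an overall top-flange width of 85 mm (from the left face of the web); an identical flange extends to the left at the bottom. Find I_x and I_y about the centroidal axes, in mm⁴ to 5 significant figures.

Split into non-overlapping primitives; take the origin at the lower-left of the bounding box.
Web: 16 × 100, A = 1 600 mm², y = 50 mm, Ī = 1 333 333 mm⁴.
Top flange (beyond web): 69 × 20, A = 1 380 mm², y = 90 mm, Ī = 46 000 mm⁴.
Bottom flange (beyond web): 69 × 20, A = 1 380 mm², y = 10 mm, Ī = 46 000 mm⁴.
Centroid: ȳ = ΣA·y / ΣA = 50 mm.
Transfer each piece to the centroidal x-axis using Ī + A·d² with d = y − 50:
  web: d = 0 mm → contributes +1 333 333 mm⁴
  top flange (beyond web): d = 40 mm → contributes +2 254 000 mm⁴
  bottom flange (beyond web): d = -40 mm → contributes +2 254 000 mm⁴
Total I = 5 841 333 mm⁴.
For the y-axis: x̄ = 77 mm.
Repeating about the centroidal y-axis gives I_y = 6 114 413 mm⁴.

I_x ≈ 5.8413 × 10⁶ mm⁴, I_y ≈ 6.1144 × 10⁶ mm⁴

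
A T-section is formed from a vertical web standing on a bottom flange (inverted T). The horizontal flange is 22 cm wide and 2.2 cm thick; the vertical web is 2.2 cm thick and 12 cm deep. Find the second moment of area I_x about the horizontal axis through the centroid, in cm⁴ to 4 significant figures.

Decompose the section into non-overlapping parts with the origin at the bottom-left of its bounding rectangle.
Flange: 22 × 2.2, A = 48.4 cm², y = 1.1 cm, Ī = 19.5213 cm⁴.
Web: 2.2 × 12, A = 26.4 cm², y = 8.2 cm, Ī = 316.8 cm⁴.
Centroid: ȳ = ΣA·y / ΣA = 3.60588 cm.
Transfer each piece to the horizontal axis through the centroid using Ī + A·d² with d = y − 3.60588:
  flange: d = -2.50588 cm → contributes +323.447 cm⁴
  web: d = 4.59412 cm → contributes +873.996 cm⁴
Total I = 1197.44 cm⁴.

I_x ≈ 1197 cm⁴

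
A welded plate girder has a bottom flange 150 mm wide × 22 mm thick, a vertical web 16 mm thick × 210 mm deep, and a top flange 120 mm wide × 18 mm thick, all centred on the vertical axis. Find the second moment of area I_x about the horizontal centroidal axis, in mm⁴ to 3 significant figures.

I_x ≈ 8.29 × 10⁷ mm⁴

Treat the section as a set of non-overlapping primitives; coordinates are from the bounding-box lower-left.
Bottom plate: 150 × 22, A = 3 300 mm², y = 11 mm, Ī = 133 100 mm⁴.
Web plate: 16 × 210, A = 3 360 mm², y = 127 mm, Ī = 12 348 000 mm⁴.
Top plate: 120 × 18, A = 2 160 mm², y = 241 mm, Ī = 58 320 mm⁴.
Centroid: ȳ = ΣA·y / ΣA = 111.52 mm.
Transfer each piece to the horizontal centroidal axis using Ī + A·d² with d = y − 111.52:
  bottom plate: d = -100.52 mm → contributes +33 475 207 mm⁴
  web plate: d = 15.483 mm → contributes +13 153 470 mm⁴
  top plate: d = 129.48 mm → contributes +36 272 546 mm⁴
Total I = 82 901 222 mm⁴.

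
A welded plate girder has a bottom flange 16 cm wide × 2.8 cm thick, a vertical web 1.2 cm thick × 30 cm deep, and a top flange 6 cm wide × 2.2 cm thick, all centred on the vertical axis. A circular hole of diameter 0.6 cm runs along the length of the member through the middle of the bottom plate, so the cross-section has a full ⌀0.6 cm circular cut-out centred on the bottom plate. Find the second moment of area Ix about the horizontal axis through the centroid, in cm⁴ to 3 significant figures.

Decompose the section into non-overlapping parts with the origin at the bottom-left of its bounding rectangle.
Bottom plate: 16 × 2.8, A = 44.8 cm², y = 1.4 cm, Ī = 29.269 cm⁴.
Web plate: 1.2 × 30, A = 36 cm², y = 17.8 cm, Ī = 2 700 cm⁴.
Top plate: 6 × 2.2, A = 13.2 cm², y = 33.9 cm, Ī = 5.324 cm⁴.
Hole (subtracted): ⌀0.6, A = 0.28274 cm², y = 1.4 cm, Ī = 0.0063617 cm⁴.
Centroid: ȳ = ΣA·y / ΣA = 12.277 cm.
Transfer each piece to the horizontal axis through the centroid using Ī + A·d² with d = y − 12.277:
  bottom plate: d = -10.877 cm → contributes +5329.9 cm⁴
  web plate: d = 5.5226 cm → contributes +3 798 cm⁴
  top plate: d = 21.623 cm → contributes +6176.8 cm⁴
  hole: d = -10.877 cm → contributes −33.46 cm⁴
Total I = 15 271 cm⁴.

Ix ≈ 1.53 × 10⁴ cm⁴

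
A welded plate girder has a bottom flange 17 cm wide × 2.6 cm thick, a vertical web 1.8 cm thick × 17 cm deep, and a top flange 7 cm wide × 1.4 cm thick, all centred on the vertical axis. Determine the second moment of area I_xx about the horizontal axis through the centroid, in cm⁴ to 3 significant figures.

Split into non-overlapping primitives; take the origin at the lower-left of the bounding box.
Bottom plate: 17 × 2.6, A = 44.2 cm², y = 1.3 cm, Ī = 24.899 cm⁴.
Web plate: 1.8 × 17, A = 30.6 cm², y = 11.1 cm, Ī = 736.95 cm⁴.
Top plate: 7 × 1.4, A = 9.8 cm², y = 20.3 cm, Ī = 1.6007 cm⁴.
Centroid: ȳ = ΣA·y / ΣA = 7.0456 cm.
Transfer each piece to the horizontal axis through the centroid using Ī + A·d² with d = y − 7.0456:
  bottom plate: d = -5.7456 cm → contributes +1 484 cm⁴
  web plate: d = 4.0544 cm → contributes +1 240 cm⁴
  top plate: d = 13.254 cm → contributes +1723.2 cm⁴
Total I = 4447.2 cm⁴.

I_xx ≈ 4450 cm⁴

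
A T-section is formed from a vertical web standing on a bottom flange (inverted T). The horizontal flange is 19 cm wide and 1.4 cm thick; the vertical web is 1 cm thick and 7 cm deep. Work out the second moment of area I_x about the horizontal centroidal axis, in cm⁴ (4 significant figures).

I_x ≈ 130.7 cm⁴

Break the section into simple shapes (no overlaps), measuring from the bottom-left corner of the bounding box.
Flange: 19 × 1.4, A = 26.6 cm², y = 0.7 cm, Ī = 4.34467 cm⁴.
Web: 1 × 7, A = 7 cm², y = 4.9 cm, Ī = 28.5833 cm⁴.
Centroid: ȳ = ΣA·y / ΣA = 1.575 cm.
Transfer each piece to the horizontal centroidal axis using Ī + A·d² with d = y − 1.575:
  flange: d = -0.875 cm → contributes +24.7103 cm⁴
  web: d = 3.325 cm → contributes +105.973 cm⁴
Total I = 130.683 cm⁴.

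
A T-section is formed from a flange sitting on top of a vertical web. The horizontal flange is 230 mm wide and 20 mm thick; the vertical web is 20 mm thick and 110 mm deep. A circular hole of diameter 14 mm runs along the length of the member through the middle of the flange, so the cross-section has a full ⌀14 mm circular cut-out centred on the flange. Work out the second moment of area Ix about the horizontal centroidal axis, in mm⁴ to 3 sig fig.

Ix ≈ 8.59 × 10⁶ mm⁴

Treat the section as a set of non-overlapping primitives; coordinates are from the bounding-box lower-left.
Flange: 230 × 20, A = 4 600 mm², y = 120 mm, Ī = 153 333 mm⁴.
Web: 20 × 110, A = 2 200 mm², y = 55 mm, Ī = 2 218 333 mm⁴.
Hole (subtracted): ⌀14, A = 153.94 mm², y = 120 mm, Ī = 1885.7 mm⁴.
Centroid: ȳ = ΣA·y / ΣA = 98.483 mm.
Transfer each piece to the horizontal centroidal axis using Ī + A·d² with d = y − 98.483:
  flange: d = 21.517 mm → contributes +2 282 949 mm⁴
  web: d = -43.483 mm → contributes +6 378 126 mm⁴
  hole: d = 21.517 mm → contributes −73 153 mm⁴
Total I = 8 587 921 mm⁴.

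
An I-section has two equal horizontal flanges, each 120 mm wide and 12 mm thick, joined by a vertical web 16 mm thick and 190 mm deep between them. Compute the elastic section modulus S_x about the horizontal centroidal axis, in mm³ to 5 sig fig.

Break the section into simple shapes (no overlaps), measuring from the bottom-left corner of the bounding box.
Bottom flange: 120 × 12, A = 1 440 mm², y = 6 mm, Ī = 17 280 mm⁴.
Web: 16 × 190, A = 3 040 mm², y = 107 mm, Ī = 9 145 333 mm⁴.
Top flange: 120 × 12, A = 1 440 mm², y = 208 mm, Ī = 17 280 mm⁴.
By symmetry the centroid is at mid-height, ȳ = 107 mm.
Transfer each piece to the horizontal centroidal axis using Ī + A·d² with d = y − 107:
  bottom flange: d = -101 mm → contributes +14 706 720 mm⁴
  web: d = 0 mm → contributes +9 145 333 mm⁴
  top flange: d = 101 mm → contributes +14 706 720 mm⁴
Total I = 38 558 773 mm⁴.
Extreme fibre distance c = 107 mm; S = I/c = 360362.4 mm³.

S_x ≈ 3.6036 × 10⁵ mm³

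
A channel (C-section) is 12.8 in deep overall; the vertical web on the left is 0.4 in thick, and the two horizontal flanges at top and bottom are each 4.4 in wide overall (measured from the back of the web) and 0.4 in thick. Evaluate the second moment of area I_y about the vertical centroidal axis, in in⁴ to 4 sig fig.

I_y ≈ 13.87 in⁴

Break the section into simple shapes (no overlaps), measuring from the bottom-left corner of the bounding box.
Web: 0.4 × 12.8, A = 5.12 in², x = 0.2 in, Ī = 0.0682667 in⁴.
Top flange (beyond web): 4 × 0.4, A = 1.6 in², x = 2.4 in, Ī = 2.13333 in⁴.
Bottom flange (beyond web): 4 × 0.4, A = 1.6 in², x = 2.4 in, Ī = 2.13333 in⁴.
Centroid: x̄ = ΣA·x / ΣA = 1.04615 in.
Transfer each piece to the vertical centroidal axis using Ī + A·d² with d = x − 1.04615:
  web: d = -0.846154 in → contributes +3.73407 in⁴
  top flange (beyond web): d = 1.35385 in → contributes +5.06597 in⁴
  bottom flange (beyond web): d = 1.35385 in → contributes +5.06597 in⁴
Total I = 13.866 in⁴.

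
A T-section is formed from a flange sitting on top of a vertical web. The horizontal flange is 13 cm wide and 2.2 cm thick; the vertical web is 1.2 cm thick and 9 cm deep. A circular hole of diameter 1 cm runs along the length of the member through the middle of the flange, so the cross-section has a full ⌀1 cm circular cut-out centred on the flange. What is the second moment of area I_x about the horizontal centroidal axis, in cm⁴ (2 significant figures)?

Split into non-overlapping primitives; take the origin at the lower-left of the bounding box.
Flange: 13 × 2.2, A = 28.6 cm², y = 10.1 cm, Ī = 11.54 cm⁴.
Web: 1.2 × 9, A = 10.8 cm², y = 4.5 cm, Ī = 72.9 cm⁴.
Hole (subtracted): ⌀1, A = 0.7854 cm², y = 10.1 cm, Ī = 0.04909 cm⁴.
Centroid: ȳ = ΣA·y / ΣA = 8.534 cm.
Transfer each piece to the horizontal centroidal axis using Ī + A·d² with d = y − 8.534:
  flange: d = 1.566 cm → contributes +81.69 cm⁴
  web: d = -4.034 cm → contributes +248.6 cm⁴
  hole: d = 1.566 cm → contributes −1.976 cm⁴
Total I = 328.3 cm⁴.

I_x ≈ 330 cm⁴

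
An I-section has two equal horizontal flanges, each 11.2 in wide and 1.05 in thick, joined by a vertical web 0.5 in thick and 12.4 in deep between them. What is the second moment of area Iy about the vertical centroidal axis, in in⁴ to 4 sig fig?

Treat the section as a set of non-overlapping primitives; coordinates are from the bounding-box lower-left.
Bottom flange: 11.2 × 1.05, A = 11.76 in², x = 5.6 in, Ī = 122.931 in⁴.
Web: 0.5 × 12.4, A = 6.2 in², x = 5.6 in, Ī = 0.129167 in⁴.
Top flange: 11.2 × 1.05, A = 11.76 in², x = 5.6 in, Ī = 122.931 in⁴.
By symmetry the centroid is at mid-width, x̄ = 5.6 in.
All pieces are centred on the vertical centroidal axis, so I = ΣĪ = 245.992 in⁴.

Iy ≈ 246.0 in⁴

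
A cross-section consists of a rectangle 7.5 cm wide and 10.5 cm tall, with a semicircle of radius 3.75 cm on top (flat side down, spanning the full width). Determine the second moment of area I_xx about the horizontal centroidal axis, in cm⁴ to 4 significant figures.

Break the section into simple shapes (no overlaps), measuring from the bottom-left corner of the bounding box.
Rectangular body: 7.5 × 10.5, A = 78.75 cm², y = 5.25 cm, Ī = 723.516 cm⁴.
Semicircular cap: semicircle r = 3.75, A = 22.0893 cm², y = 12.0915 cm, Ī = 21.7049 cm⁴.
Centroid: ȳ = ΣA·y / ΣA = 6.74867 cm.
Transfer each piece to the horizontal centroidal axis using Ī + A·d² with d = y − 6.74867:
  rectangular body: d = -1.49867 cm → contributes +900.39 cm⁴
  semicircular cap: d = 5.34288 cm → contributes +652.274 cm⁴
Total I = 1552.66 cm⁴.

I_xx ≈ 1553 cm⁴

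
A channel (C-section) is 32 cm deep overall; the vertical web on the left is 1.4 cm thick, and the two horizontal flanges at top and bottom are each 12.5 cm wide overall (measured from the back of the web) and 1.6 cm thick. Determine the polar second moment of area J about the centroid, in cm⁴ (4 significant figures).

J ≈ 1.318 × 10⁴ cm⁴

Split into non-overlapping primitives; take the origin at the lower-left of the bounding box.
Web: 1.4 × 32, A = 44.8 cm², y = 16 cm, Ī = 3822.93 cm⁴.
Top flange (beyond web): 11.1 × 1.6, A = 17.76 cm², y = 31.2 cm, Ī = 3.7888 cm⁴.
Bottom flange (beyond web): 11.1 × 1.6, A = 17.76 cm², y = 0.8 cm, Ī = 3.7888 cm⁴.
By symmetry the centroid is at mid-height, ȳ = 16 cm.
Transfer each piece to the centroidal x-axis using Ī + A·d² with d = y − 16:
  web: d = 0 cm → contributes +3822.93 cm⁴
  top flange (beyond web): d = 15.2 cm → contributes +4107.06 cm⁴
  bottom flange (beyond web): d = -15.2 cm → contributes +4107.06 cm⁴
Total I = 12037.1 cm⁴.
For the y-axis: x̄ = 3.46394 cm.
Repeating about the centroidal y-axis gives I_y = 1145.92 cm⁴.
Polar second moment: J = I_x + I_y = 13 183 cm⁴.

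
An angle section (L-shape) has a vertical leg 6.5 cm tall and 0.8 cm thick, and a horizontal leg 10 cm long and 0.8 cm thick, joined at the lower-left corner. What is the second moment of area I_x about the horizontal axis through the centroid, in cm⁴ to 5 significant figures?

I_x ≈ 43.451 cm⁴

Treat the section as a set of non-overlapping primitives; coordinates are from the bounding-box lower-left.
Vertical leg: 0.8 × 6.5, A = 5.2 cm², y = 3.25 cm, Ī = 18.30833 cm⁴.
Horizontal leg (remainder): 9.2 × 0.8, A = 7.36 cm², y = 0.4 cm, Ī = 0.3925333 cm⁴.
Centroid: ȳ = ΣA·y / ΣA = 1.579936 cm.
Transfer each piece to the horizontal axis through the centroid using Ī + A·d² with d = y − 1.579936:
  vertical leg: d = 1.670064 cm → contributes +32.81172 cm⁴
  horizontal leg (remainder): d = -1.179936 cm → contributes +10.63949 cm⁴
Total I = 43.45121 cm⁴.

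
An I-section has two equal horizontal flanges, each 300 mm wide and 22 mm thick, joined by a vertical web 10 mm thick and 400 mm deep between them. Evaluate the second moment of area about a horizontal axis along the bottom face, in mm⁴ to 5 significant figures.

Split into non-overlapping primitives; take the origin at the lower-left of the bounding box.
Bottom flange: 300 × 22, A = 6 600 mm², y = 11 mm, Ī = 266 200 mm⁴.
Web: 10 × 400, A = 4 000 mm², y = 222 mm, Ī = 53 333 333 mm⁴.
Top flange: 300 × 22, A = 6 600 mm², y = 433 mm, Ī = 266 200 mm⁴.
Transfer each piece to a horizontal axis along the bottom face using Ī + A·d² with d = y − 0:
  bottom flange: d = 11 mm → contributes +1 064 800 mm⁴
  web: d = 222 mm → contributes +250 469 333 mm⁴
  top flange: d = 433 mm → contributes +1 237 693 600 mm⁴
Total I = 1 489 227 733 mm⁴.

I_base ≈ 1.4892 × 10⁹ mm⁴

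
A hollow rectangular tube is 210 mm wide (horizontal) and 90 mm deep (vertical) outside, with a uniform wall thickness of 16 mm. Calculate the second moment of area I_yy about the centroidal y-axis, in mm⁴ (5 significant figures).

I_yy ≈ 4.2199 × 10⁷ mm⁴

Split into non-overlapping primitives; take the origin at the lower-left of the bounding box.
Outer rectangle: 210 × 90, A = 18 900 mm², x = 105 mm, Ī = 69 457 500 mm⁴.
Inner void (subtracted): 178 × 58, A = 10 324 mm², x = 105 mm, Ī = 27 258 801 mm⁴.
By symmetry the centroid is at mid-width, x̄ = 105 mm.
All pieces are centred on the centroidal y-axis, so I = ΣĪ (holes subtracted) = 42 198 699 mm⁴.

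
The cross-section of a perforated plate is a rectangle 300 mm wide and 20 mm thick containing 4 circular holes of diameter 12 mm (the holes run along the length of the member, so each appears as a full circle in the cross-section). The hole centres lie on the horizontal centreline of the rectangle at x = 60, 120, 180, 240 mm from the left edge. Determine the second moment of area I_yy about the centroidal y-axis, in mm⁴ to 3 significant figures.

Decompose the section into non-overlapping parts with the origin at the bottom-left of its bounding rectangle.
Plate: 300 × 20, A = 6 000 mm², x = 150 mm, Ī = 45 000 000 mm⁴.
Hole 1 (subtracted): ⌀12, A = 113.1 mm², x = 60 mm, Ī = 1017.9 mm⁴.
Hole 2 (subtracted): ⌀12, A = 113.1 mm², x = 120 mm, Ī = 1017.9 mm⁴.
Hole 3 (subtracted): ⌀12, A = 113.1 mm², x = 180 mm, Ī = 1017.9 mm⁴.
Hole 4 (subtracted): ⌀12, A = 113.1 mm², x = 240 mm, Ī = 1017.9 mm⁴.
By symmetry the centroid is at mid-width, x̄ = 150 mm.
Transfer each piece to the centroidal y-axis using Ī + A·d² with d = x − 150:
  plate: d = 0 mm → contributes +45 000 000 mm⁴
  hole 1: d = -90 mm → contributes −917 106 mm⁴
  hole 2: d = -30 mm → contributes −102 805 mm⁴
  hole 3: d = 30 mm → contributes −102 805 mm⁴
  hole 4: d = 90 mm → contributes −917 106 mm⁴
Total I = 42 960 176 mm⁴.

I_yy ≈ 4.30 × 10⁷ mm⁴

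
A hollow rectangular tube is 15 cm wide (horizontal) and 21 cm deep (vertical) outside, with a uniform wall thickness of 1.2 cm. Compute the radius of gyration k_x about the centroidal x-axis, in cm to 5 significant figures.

k_x ≈ 7.7309 cm

Treat the section as a set of non-overlapping primitives; coordinates are from the bounding-box lower-left.
Outer rectangle: 15 × 21, A = 315 cm², y = 10.5 cm, Ī = 11576.25 cm⁴.
Inner void (subtracted): 12.6 × 18.6, A = 234.36 cm², y = 10.5 cm, Ī = 6756.599 cm⁴.
By symmetry the centroid is at mid-height, ȳ = 10.5 cm.
All pieces are centred on the centroidal x-axis, so I = ΣĪ (holes subtracted) = 4819.651 cm⁴.
Radius of gyration: k = √(I/A) = √(4819.651 / 80.64) = 7.730944 cm.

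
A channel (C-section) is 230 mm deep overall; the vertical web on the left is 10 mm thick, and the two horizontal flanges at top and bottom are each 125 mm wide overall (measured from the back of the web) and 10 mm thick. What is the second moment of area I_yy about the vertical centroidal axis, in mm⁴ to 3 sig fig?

I_yy ≈ 7.05 × 10⁶ mm⁴

Decompose the section into non-overlapping parts with the origin at the bottom-left of its bounding rectangle.
Web: 10 × 230, A = 2 300 mm², x = 5 mm, Ī = 19 167 mm⁴.
Top flange (beyond web): 115 × 10, A = 1 150 mm², x = 67.5 mm, Ī = 1 267 396 mm⁴.
Bottom flange (beyond web): 115 × 10, A = 1 150 mm², x = 67.5 mm, Ī = 1 267 396 mm⁴.
Centroid: x̄ = ΣA·x / ΣA = 36.25 mm.
Transfer each piece to the vertical centroidal axis using Ī + A·d² with d = x − 36.25:
  web: d = -31.25 mm → contributes +2 265 260 mm⁴
  top flange (beyond web): d = 31.25 mm → contributes +2 390 443 mm⁴
  bottom flange (beyond web): d = 31.25 mm → contributes +2 390 443 mm⁴
Total I = 7 046 146 mm⁴.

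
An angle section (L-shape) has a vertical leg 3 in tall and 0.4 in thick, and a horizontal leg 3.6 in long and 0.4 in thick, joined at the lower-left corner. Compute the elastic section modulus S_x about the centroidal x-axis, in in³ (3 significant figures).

Split into non-overlapping primitives; take the origin at the lower-left of the bounding box.
Vertical leg: 0.4 × 3, A = 1.2 in², y = 1.5 in, Ī = 0.9 in⁴.
Horizontal leg (remainder): 3.2 × 0.4, A = 1.28 in², y = 0.2 in, Ī = 0.017067 in⁴.
Centroid: ȳ = ΣA·y / ΣA = 0.82903 in.
Transfer each piece to the centroidal x-axis using Ī + A·d² with d = y − 0.82903:
  vertical leg: d = 0.67097 in → contributes +1.4402 in⁴
  horizontal leg (remainder): d = -0.62903 in → contributes +0.52354 in⁴
Total I = 1.9638 in⁴.
Extreme fibre distance c = 2.171 in; S = I/c = 0.90456 in³.

S_x ≈ 0.905 in³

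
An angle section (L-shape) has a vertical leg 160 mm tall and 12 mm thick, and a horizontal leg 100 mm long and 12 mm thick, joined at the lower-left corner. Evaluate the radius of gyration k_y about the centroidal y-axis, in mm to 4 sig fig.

Decompose the section into non-overlapping parts with the origin at the bottom-left of its bounding rectangle.
Vertical leg: 12 × 160, A = 1 920 mm², x = 6 mm, Ī = 23 040 mm⁴.
Horizontal leg (remainder): 88 × 12, A = 1 056 mm², x = 56 mm, Ī = 681 472 mm⁴.
Centroid: x̄ = ΣA·x / ΣA = 23.7419 mm.
Transfer each piece to the centroidal y-axis using Ī + A·d² with d = x − 23.7419:
  vertical leg: d = -17.7419 mm → contributes +627 410 mm⁴
  horizontal leg (remainder): d = 32.2581 mm → contributes +1 780 327 mm⁴
Total I = 2 407 738 mm⁴.
Radius of gyration: k = √(I/A) = √(2 407 738 / 2 976) = 28.4438 mm.

k_y ≈ 28.44 mm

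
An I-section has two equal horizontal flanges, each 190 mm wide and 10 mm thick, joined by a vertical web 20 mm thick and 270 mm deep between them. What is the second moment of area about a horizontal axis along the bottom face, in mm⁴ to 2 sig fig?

I_base ≈ 3.0 × 10⁸ mm⁴

Break the section into simple shapes (no overlaps), measuring from the bottom-left corner of the bounding box.
Bottom flange: 190 × 10, A = 1 900 mm², y = 5 mm, Ī = 15 833 mm⁴.
Web: 20 × 270, A = 5 400 mm², y = 145 mm, Ī = 32 805 000 mm⁴.
Top flange: 190 × 10, A = 1 900 mm², y = 285 mm, Ī = 15 833 mm⁴.
Transfer each piece to the bottom edge using Ī + A·d² with d = y − 0:
  bottom flange: d = 5 mm → contributes +63 333 mm⁴
  web: d = 145 mm → contributes +146 340 000 mm⁴
  top flange: d = 285 mm → contributes +154 343 333 mm⁴
Total I = 300 746 667 mm⁴.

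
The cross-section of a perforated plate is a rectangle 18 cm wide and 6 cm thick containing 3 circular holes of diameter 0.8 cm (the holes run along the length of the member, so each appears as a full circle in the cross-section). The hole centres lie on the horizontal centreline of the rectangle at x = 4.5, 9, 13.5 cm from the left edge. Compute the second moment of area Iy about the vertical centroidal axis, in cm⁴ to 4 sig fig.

Iy ≈ 2896 cm⁴

Decompose the section into non-overlapping parts with the origin at the bottom-left of its bounding rectangle.
Plate: 18 × 6, A = 108 cm², x = 9 cm, Ī = 2 916 cm⁴.
Hole 1 (subtracted): ⌀0.8, A = 0.502655 cm², x = 4.5 cm, Ī = 0.0201062 cm⁴.
Hole 2 (subtracted): ⌀0.8, A = 0.502655 cm², x = 9 cm, Ī = 0.0201062 cm⁴.
Hole 3 (subtracted): ⌀0.8, A = 0.502655 cm², x = 13.5 cm, Ī = 0.0201062 cm⁴.
By symmetry the centroid is at mid-width, x̄ = 9 cm.
Transfer each piece to the vertical centroidal axis using Ī + A·d² with d = x − 9:
  plate: d = 0 cm → contributes +2 916 cm⁴
  hole 1: d = -4.5 cm → contributes −10.1989 cm⁴
  hole 2: d = 0 cm → contributes −0.0201062 cm⁴
  hole 3: d = 4.5 cm → contributes −10.1989 cm⁴
Total I = 2895.58 cm⁴.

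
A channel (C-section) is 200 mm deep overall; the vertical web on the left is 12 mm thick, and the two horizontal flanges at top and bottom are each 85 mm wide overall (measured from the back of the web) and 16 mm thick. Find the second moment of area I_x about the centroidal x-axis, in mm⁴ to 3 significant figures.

Break the section into simple shapes (no overlaps), measuring from the bottom-left corner of the bounding box.
Web: 12 × 200, A = 2 400 mm², y = 100 mm, Ī = 8 000 000 mm⁴.
Top flange (beyond web): 73 × 16, A = 1 168 mm², y = 192 mm, Ī = 24 917 mm⁴.
Bottom flange (beyond web): 73 × 16, A = 1 168 mm², y = 8 mm, Ī = 24 917 mm⁴.
By symmetry the centroid is at mid-height, ȳ = 100 mm.
Transfer each piece to the centroidal x-axis using Ī + A·d² with d = y − 100:
  web: d = 0 mm → contributes +8 000 000 mm⁴
  top flange (beyond web): d = 92 mm → contributes +9 910 869 mm⁴
  bottom flange (beyond web): d = -92 mm → contributes +9 910 869 mm⁴
Total I = 27 821 739 mm⁴.

I_x ≈ 2.78 × 10⁷ mm⁴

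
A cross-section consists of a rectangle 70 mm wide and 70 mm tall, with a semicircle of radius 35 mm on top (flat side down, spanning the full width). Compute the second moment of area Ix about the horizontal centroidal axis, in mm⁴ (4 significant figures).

Split into non-overlapping primitives; take the origin at the lower-left of the bounding box.
Rectangular body: 70 × 70, A = 4 900 mm², y = 35 mm, Ī = 2 000 833 mm⁴.
Semicircular cap: semicircle r = 35, A = 1924.23 mm², y = 84.8545 mm, Ī = 164 704 mm⁴.
Centroid: ȳ = ΣA·y / ΣA = 49.0575 mm.
Transfer each piece to the horizontal centroidal axis using Ī + A·d² with d = y − 49.0575:
  rectangular body: d = -14.0575 mm → contributes +2 969 132 mm⁴
  semicircular cap: d = 35.797 mm → contributes +2 630 456 mm⁴
Total I = 5 599 588 mm⁴.

Ix ≈ 5.600 × 10⁶ mm⁴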